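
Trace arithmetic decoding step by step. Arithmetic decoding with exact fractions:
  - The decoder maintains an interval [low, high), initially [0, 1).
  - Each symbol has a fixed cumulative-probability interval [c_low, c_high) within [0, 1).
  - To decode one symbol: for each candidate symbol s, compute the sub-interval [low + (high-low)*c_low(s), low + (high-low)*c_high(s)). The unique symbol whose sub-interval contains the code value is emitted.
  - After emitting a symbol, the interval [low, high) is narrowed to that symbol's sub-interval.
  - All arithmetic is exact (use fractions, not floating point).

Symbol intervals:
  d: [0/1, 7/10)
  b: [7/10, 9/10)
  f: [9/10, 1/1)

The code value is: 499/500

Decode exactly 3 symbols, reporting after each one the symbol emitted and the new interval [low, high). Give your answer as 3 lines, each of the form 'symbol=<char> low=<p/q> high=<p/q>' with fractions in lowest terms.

Answer: symbol=f low=9/10 high=1/1
symbol=f low=99/100 high=1/1
symbol=b low=997/1000 high=999/1000

Derivation:
Step 1: interval [0/1, 1/1), width = 1/1 - 0/1 = 1/1
  'd': [0/1 + 1/1*0/1, 0/1 + 1/1*7/10) = [0/1, 7/10)
  'b': [0/1 + 1/1*7/10, 0/1 + 1/1*9/10) = [7/10, 9/10)
  'f': [0/1 + 1/1*9/10, 0/1 + 1/1*1/1) = [9/10, 1/1) <- contains code 499/500
  emit 'f', narrow to [9/10, 1/1)
Step 2: interval [9/10, 1/1), width = 1/1 - 9/10 = 1/10
  'd': [9/10 + 1/10*0/1, 9/10 + 1/10*7/10) = [9/10, 97/100)
  'b': [9/10 + 1/10*7/10, 9/10 + 1/10*9/10) = [97/100, 99/100)
  'f': [9/10 + 1/10*9/10, 9/10 + 1/10*1/1) = [99/100, 1/1) <- contains code 499/500
  emit 'f', narrow to [99/100, 1/1)
Step 3: interval [99/100, 1/1), width = 1/1 - 99/100 = 1/100
  'd': [99/100 + 1/100*0/1, 99/100 + 1/100*7/10) = [99/100, 997/1000)
  'b': [99/100 + 1/100*7/10, 99/100 + 1/100*9/10) = [997/1000, 999/1000) <- contains code 499/500
  'f': [99/100 + 1/100*9/10, 99/100 + 1/100*1/1) = [999/1000, 1/1)
  emit 'b', narrow to [997/1000, 999/1000)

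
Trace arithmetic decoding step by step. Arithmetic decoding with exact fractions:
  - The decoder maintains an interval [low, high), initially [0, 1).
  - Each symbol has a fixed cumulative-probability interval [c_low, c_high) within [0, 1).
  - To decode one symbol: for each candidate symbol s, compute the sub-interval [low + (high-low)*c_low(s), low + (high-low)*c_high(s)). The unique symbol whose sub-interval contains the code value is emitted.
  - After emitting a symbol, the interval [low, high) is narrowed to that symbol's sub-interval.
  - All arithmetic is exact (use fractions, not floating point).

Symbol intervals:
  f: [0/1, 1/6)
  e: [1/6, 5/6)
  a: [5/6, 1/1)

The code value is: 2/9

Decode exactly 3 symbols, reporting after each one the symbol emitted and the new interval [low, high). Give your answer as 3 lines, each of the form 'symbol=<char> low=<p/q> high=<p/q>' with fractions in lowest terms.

Answer: symbol=e low=1/6 high=5/6
symbol=f low=1/6 high=5/18
symbol=e low=5/27 high=7/27

Derivation:
Step 1: interval [0/1, 1/1), width = 1/1 - 0/1 = 1/1
  'f': [0/1 + 1/1*0/1, 0/1 + 1/1*1/6) = [0/1, 1/6)
  'e': [0/1 + 1/1*1/6, 0/1 + 1/1*5/6) = [1/6, 5/6) <- contains code 2/9
  'a': [0/1 + 1/1*5/6, 0/1 + 1/1*1/1) = [5/6, 1/1)
  emit 'e', narrow to [1/6, 5/6)
Step 2: interval [1/6, 5/6), width = 5/6 - 1/6 = 2/3
  'f': [1/6 + 2/3*0/1, 1/6 + 2/3*1/6) = [1/6, 5/18) <- contains code 2/9
  'e': [1/6 + 2/3*1/6, 1/6 + 2/3*5/6) = [5/18, 13/18)
  'a': [1/6 + 2/3*5/6, 1/6 + 2/3*1/1) = [13/18, 5/6)
  emit 'f', narrow to [1/6, 5/18)
Step 3: interval [1/6, 5/18), width = 5/18 - 1/6 = 1/9
  'f': [1/6 + 1/9*0/1, 1/6 + 1/9*1/6) = [1/6, 5/27)
  'e': [1/6 + 1/9*1/6, 1/6 + 1/9*5/6) = [5/27, 7/27) <- contains code 2/9
  'a': [1/6 + 1/9*5/6, 1/6 + 1/9*1/1) = [7/27, 5/18)
  emit 'e', narrow to [5/27, 7/27)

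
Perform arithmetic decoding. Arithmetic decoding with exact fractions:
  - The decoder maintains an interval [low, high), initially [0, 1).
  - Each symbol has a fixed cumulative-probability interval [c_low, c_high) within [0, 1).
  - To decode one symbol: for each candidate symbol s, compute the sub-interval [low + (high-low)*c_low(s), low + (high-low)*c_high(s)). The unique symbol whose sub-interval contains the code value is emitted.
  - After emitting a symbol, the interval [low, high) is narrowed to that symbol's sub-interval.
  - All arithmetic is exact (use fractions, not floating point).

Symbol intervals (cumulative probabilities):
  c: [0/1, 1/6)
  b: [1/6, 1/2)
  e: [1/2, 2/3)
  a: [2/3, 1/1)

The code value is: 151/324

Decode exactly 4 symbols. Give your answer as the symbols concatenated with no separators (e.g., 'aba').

Step 1: interval [0/1, 1/1), width = 1/1 - 0/1 = 1/1
  'c': [0/1 + 1/1*0/1, 0/1 + 1/1*1/6) = [0/1, 1/6)
  'b': [0/1 + 1/1*1/6, 0/1 + 1/1*1/2) = [1/6, 1/2) <- contains code 151/324
  'e': [0/1 + 1/1*1/2, 0/1 + 1/1*2/3) = [1/2, 2/3)
  'a': [0/1 + 1/1*2/3, 0/1 + 1/1*1/1) = [2/3, 1/1)
  emit 'b', narrow to [1/6, 1/2)
Step 2: interval [1/6, 1/2), width = 1/2 - 1/6 = 1/3
  'c': [1/6 + 1/3*0/1, 1/6 + 1/3*1/6) = [1/6, 2/9)
  'b': [1/6 + 1/3*1/6, 1/6 + 1/3*1/2) = [2/9, 1/3)
  'e': [1/6 + 1/3*1/2, 1/6 + 1/3*2/3) = [1/3, 7/18)
  'a': [1/6 + 1/3*2/3, 1/6 + 1/3*1/1) = [7/18, 1/2) <- contains code 151/324
  emit 'a', narrow to [7/18, 1/2)
Step 3: interval [7/18, 1/2), width = 1/2 - 7/18 = 1/9
  'c': [7/18 + 1/9*0/1, 7/18 + 1/9*1/6) = [7/18, 11/27)
  'b': [7/18 + 1/9*1/6, 7/18 + 1/9*1/2) = [11/27, 4/9)
  'e': [7/18 + 1/9*1/2, 7/18 + 1/9*2/3) = [4/9, 25/54)
  'a': [7/18 + 1/9*2/3, 7/18 + 1/9*1/1) = [25/54, 1/2) <- contains code 151/324
  emit 'a', narrow to [25/54, 1/2)
Step 4: interval [25/54, 1/2), width = 1/2 - 25/54 = 1/27
  'c': [25/54 + 1/27*0/1, 25/54 + 1/27*1/6) = [25/54, 38/81) <- contains code 151/324
  'b': [25/54 + 1/27*1/6, 25/54 + 1/27*1/2) = [38/81, 13/27)
  'e': [25/54 + 1/27*1/2, 25/54 + 1/27*2/3) = [13/27, 79/162)
  'a': [25/54 + 1/27*2/3, 25/54 + 1/27*1/1) = [79/162, 1/2)
  emit 'c', narrow to [25/54, 38/81)

Answer: baac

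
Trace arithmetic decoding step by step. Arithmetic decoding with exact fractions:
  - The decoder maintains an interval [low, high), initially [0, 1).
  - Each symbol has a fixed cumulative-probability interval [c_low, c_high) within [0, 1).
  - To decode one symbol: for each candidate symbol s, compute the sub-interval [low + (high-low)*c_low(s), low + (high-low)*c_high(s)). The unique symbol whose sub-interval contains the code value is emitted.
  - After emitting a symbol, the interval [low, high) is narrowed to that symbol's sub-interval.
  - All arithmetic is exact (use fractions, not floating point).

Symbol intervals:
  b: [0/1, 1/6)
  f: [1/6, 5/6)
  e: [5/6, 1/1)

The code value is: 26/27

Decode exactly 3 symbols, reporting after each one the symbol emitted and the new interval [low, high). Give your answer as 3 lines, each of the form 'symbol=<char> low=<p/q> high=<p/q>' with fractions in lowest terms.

Answer: symbol=e low=5/6 high=1/1
symbol=f low=31/36 high=35/36
symbol=e low=103/108 high=35/36

Derivation:
Step 1: interval [0/1, 1/1), width = 1/1 - 0/1 = 1/1
  'b': [0/1 + 1/1*0/1, 0/1 + 1/1*1/6) = [0/1, 1/6)
  'f': [0/1 + 1/1*1/6, 0/1 + 1/1*5/6) = [1/6, 5/6)
  'e': [0/1 + 1/1*5/6, 0/1 + 1/1*1/1) = [5/6, 1/1) <- contains code 26/27
  emit 'e', narrow to [5/6, 1/1)
Step 2: interval [5/6, 1/1), width = 1/1 - 5/6 = 1/6
  'b': [5/6 + 1/6*0/1, 5/6 + 1/6*1/6) = [5/6, 31/36)
  'f': [5/6 + 1/6*1/6, 5/6 + 1/6*5/6) = [31/36, 35/36) <- contains code 26/27
  'e': [5/6 + 1/6*5/6, 5/6 + 1/6*1/1) = [35/36, 1/1)
  emit 'f', narrow to [31/36, 35/36)
Step 3: interval [31/36, 35/36), width = 35/36 - 31/36 = 1/9
  'b': [31/36 + 1/9*0/1, 31/36 + 1/9*1/6) = [31/36, 95/108)
  'f': [31/36 + 1/9*1/6, 31/36 + 1/9*5/6) = [95/108, 103/108)
  'e': [31/36 + 1/9*5/6, 31/36 + 1/9*1/1) = [103/108, 35/36) <- contains code 26/27
  emit 'e', narrow to [103/108, 35/36)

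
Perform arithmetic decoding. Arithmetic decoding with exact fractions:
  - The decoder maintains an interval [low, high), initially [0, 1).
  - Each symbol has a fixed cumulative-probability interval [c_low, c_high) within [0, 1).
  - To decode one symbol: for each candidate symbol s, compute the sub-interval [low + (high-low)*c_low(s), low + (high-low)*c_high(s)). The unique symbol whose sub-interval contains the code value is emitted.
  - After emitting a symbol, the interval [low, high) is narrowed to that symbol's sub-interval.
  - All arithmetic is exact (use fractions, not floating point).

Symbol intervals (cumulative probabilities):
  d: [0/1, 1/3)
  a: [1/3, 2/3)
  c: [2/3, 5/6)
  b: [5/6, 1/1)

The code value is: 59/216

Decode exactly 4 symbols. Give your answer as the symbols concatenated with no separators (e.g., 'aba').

Answer: dcba

Derivation:
Step 1: interval [0/1, 1/1), width = 1/1 - 0/1 = 1/1
  'd': [0/1 + 1/1*0/1, 0/1 + 1/1*1/3) = [0/1, 1/3) <- contains code 59/216
  'a': [0/1 + 1/1*1/3, 0/1 + 1/1*2/3) = [1/3, 2/3)
  'c': [0/1 + 1/1*2/3, 0/1 + 1/1*5/6) = [2/3, 5/6)
  'b': [0/1 + 1/1*5/6, 0/1 + 1/1*1/1) = [5/6, 1/1)
  emit 'd', narrow to [0/1, 1/3)
Step 2: interval [0/1, 1/3), width = 1/3 - 0/1 = 1/3
  'd': [0/1 + 1/3*0/1, 0/1 + 1/3*1/3) = [0/1, 1/9)
  'a': [0/1 + 1/3*1/3, 0/1 + 1/3*2/3) = [1/9, 2/9)
  'c': [0/1 + 1/3*2/3, 0/1 + 1/3*5/6) = [2/9, 5/18) <- contains code 59/216
  'b': [0/1 + 1/3*5/6, 0/1 + 1/3*1/1) = [5/18, 1/3)
  emit 'c', narrow to [2/9, 5/18)
Step 3: interval [2/9, 5/18), width = 5/18 - 2/9 = 1/18
  'd': [2/9 + 1/18*0/1, 2/9 + 1/18*1/3) = [2/9, 13/54)
  'a': [2/9 + 1/18*1/3, 2/9 + 1/18*2/3) = [13/54, 7/27)
  'c': [2/9 + 1/18*2/3, 2/9 + 1/18*5/6) = [7/27, 29/108)
  'b': [2/9 + 1/18*5/6, 2/9 + 1/18*1/1) = [29/108, 5/18) <- contains code 59/216
  emit 'b', narrow to [29/108, 5/18)
Step 4: interval [29/108, 5/18), width = 5/18 - 29/108 = 1/108
  'd': [29/108 + 1/108*0/1, 29/108 + 1/108*1/3) = [29/108, 22/81)
  'a': [29/108 + 1/108*1/3, 29/108 + 1/108*2/3) = [22/81, 89/324) <- contains code 59/216
  'c': [29/108 + 1/108*2/3, 29/108 + 1/108*5/6) = [89/324, 179/648)
  'b': [29/108 + 1/108*5/6, 29/108 + 1/108*1/1) = [179/648, 5/18)
  emit 'a', narrow to [22/81, 89/324)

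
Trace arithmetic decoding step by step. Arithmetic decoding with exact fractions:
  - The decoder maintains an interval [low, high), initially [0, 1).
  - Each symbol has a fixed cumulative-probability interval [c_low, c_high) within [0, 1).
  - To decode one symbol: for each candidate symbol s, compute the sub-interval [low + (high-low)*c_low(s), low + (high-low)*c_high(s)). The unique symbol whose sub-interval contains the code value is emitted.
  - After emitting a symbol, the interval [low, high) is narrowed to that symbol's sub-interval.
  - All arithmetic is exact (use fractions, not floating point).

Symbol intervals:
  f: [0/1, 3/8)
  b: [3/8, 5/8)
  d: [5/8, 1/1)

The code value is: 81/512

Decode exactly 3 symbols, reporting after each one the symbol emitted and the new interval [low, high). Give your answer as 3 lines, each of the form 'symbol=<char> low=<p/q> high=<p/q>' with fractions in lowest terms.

Answer: symbol=f low=0/1 high=3/8
symbol=b low=9/64 high=15/64
symbol=f low=9/64 high=45/256

Derivation:
Step 1: interval [0/1, 1/1), width = 1/1 - 0/1 = 1/1
  'f': [0/1 + 1/1*0/1, 0/1 + 1/1*3/8) = [0/1, 3/8) <- contains code 81/512
  'b': [0/1 + 1/1*3/8, 0/1 + 1/1*5/8) = [3/8, 5/8)
  'd': [0/1 + 1/1*5/8, 0/1 + 1/1*1/1) = [5/8, 1/1)
  emit 'f', narrow to [0/1, 3/8)
Step 2: interval [0/1, 3/8), width = 3/8 - 0/1 = 3/8
  'f': [0/1 + 3/8*0/1, 0/1 + 3/8*3/8) = [0/1, 9/64)
  'b': [0/1 + 3/8*3/8, 0/1 + 3/8*5/8) = [9/64, 15/64) <- contains code 81/512
  'd': [0/1 + 3/8*5/8, 0/1 + 3/8*1/1) = [15/64, 3/8)
  emit 'b', narrow to [9/64, 15/64)
Step 3: interval [9/64, 15/64), width = 15/64 - 9/64 = 3/32
  'f': [9/64 + 3/32*0/1, 9/64 + 3/32*3/8) = [9/64, 45/256) <- contains code 81/512
  'b': [9/64 + 3/32*3/8, 9/64 + 3/32*5/8) = [45/256, 51/256)
  'd': [9/64 + 3/32*5/8, 9/64 + 3/32*1/1) = [51/256, 15/64)
  emit 'f', narrow to [9/64, 45/256)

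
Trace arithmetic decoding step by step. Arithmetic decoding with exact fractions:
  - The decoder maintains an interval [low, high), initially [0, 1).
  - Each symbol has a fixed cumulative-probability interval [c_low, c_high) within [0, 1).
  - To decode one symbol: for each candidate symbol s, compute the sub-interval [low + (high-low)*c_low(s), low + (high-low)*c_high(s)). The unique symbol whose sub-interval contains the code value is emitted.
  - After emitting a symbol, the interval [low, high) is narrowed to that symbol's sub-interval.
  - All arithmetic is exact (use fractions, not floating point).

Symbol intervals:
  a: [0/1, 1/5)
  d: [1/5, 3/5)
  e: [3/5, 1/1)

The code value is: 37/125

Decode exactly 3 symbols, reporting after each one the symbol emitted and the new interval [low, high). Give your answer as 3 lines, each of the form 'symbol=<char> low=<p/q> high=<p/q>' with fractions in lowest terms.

Step 1: interval [0/1, 1/1), width = 1/1 - 0/1 = 1/1
  'a': [0/1 + 1/1*0/1, 0/1 + 1/1*1/5) = [0/1, 1/5)
  'd': [0/1 + 1/1*1/5, 0/1 + 1/1*3/5) = [1/5, 3/5) <- contains code 37/125
  'e': [0/1 + 1/1*3/5, 0/1 + 1/1*1/1) = [3/5, 1/1)
  emit 'd', narrow to [1/5, 3/5)
Step 2: interval [1/5, 3/5), width = 3/5 - 1/5 = 2/5
  'a': [1/5 + 2/5*0/1, 1/5 + 2/5*1/5) = [1/5, 7/25)
  'd': [1/5 + 2/5*1/5, 1/5 + 2/5*3/5) = [7/25, 11/25) <- contains code 37/125
  'e': [1/5 + 2/5*3/5, 1/5 + 2/5*1/1) = [11/25, 3/5)
  emit 'd', narrow to [7/25, 11/25)
Step 3: interval [7/25, 11/25), width = 11/25 - 7/25 = 4/25
  'a': [7/25 + 4/25*0/1, 7/25 + 4/25*1/5) = [7/25, 39/125) <- contains code 37/125
  'd': [7/25 + 4/25*1/5, 7/25 + 4/25*3/5) = [39/125, 47/125)
  'e': [7/25 + 4/25*3/5, 7/25 + 4/25*1/1) = [47/125, 11/25)
  emit 'a', narrow to [7/25, 39/125)

Answer: symbol=d low=1/5 high=3/5
symbol=d low=7/25 high=11/25
symbol=a low=7/25 high=39/125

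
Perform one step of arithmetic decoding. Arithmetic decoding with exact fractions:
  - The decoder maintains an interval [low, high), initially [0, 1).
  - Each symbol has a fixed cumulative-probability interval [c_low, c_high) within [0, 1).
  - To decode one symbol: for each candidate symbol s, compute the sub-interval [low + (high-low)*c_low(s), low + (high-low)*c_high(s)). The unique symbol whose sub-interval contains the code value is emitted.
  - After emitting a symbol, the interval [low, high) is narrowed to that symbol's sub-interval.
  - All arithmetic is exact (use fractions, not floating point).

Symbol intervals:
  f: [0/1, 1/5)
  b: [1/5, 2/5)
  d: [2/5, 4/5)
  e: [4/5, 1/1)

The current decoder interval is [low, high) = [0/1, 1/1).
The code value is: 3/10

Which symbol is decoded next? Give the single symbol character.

Interval width = high − low = 1/1 − 0/1 = 1/1
Scaled code = (code − low) / width = (3/10 − 0/1) / 1/1 = 3/10
  f: [0/1, 1/5) 
  b: [1/5, 2/5) ← scaled code falls here ✓
  d: [2/5, 4/5) 
  e: [4/5, 1/1) 

Answer: b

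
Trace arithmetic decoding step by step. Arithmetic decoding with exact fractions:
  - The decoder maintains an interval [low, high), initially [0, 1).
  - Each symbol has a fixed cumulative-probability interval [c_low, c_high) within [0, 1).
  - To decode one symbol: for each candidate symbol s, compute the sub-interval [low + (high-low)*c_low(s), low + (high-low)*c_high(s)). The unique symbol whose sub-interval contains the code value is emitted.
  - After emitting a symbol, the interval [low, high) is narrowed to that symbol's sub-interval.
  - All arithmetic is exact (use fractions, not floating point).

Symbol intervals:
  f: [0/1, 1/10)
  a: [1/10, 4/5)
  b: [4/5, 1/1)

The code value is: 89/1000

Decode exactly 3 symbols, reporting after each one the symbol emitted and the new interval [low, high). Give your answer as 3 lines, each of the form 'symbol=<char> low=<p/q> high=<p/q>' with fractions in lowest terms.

Answer: symbol=f low=0/1 high=1/10
symbol=b low=2/25 high=1/10
symbol=a low=41/500 high=12/125

Derivation:
Step 1: interval [0/1, 1/1), width = 1/1 - 0/1 = 1/1
  'f': [0/1 + 1/1*0/1, 0/1 + 1/1*1/10) = [0/1, 1/10) <- contains code 89/1000
  'a': [0/1 + 1/1*1/10, 0/1 + 1/1*4/5) = [1/10, 4/5)
  'b': [0/1 + 1/1*4/5, 0/1 + 1/1*1/1) = [4/5, 1/1)
  emit 'f', narrow to [0/1, 1/10)
Step 2: interval [0/1, 1/10), width = 1/10 - 0/1 = 1/10
  'f': [0/1 + 1/10*0/1, 0/1 + 1/10*1/10) = [0/1, 1/100)
  'a': [0/1 + 1/10*1/10, 0/1 + 1/10*4/5) = [1/100, 2/25)
  'b': [0/1 + 1/10*4/5, 0/1 + 1/10*1/1) = [2/25, 1/10) <- contains code 89/1000
  emit 'b', narrow to [2/25, 1/10)
Step 3: interval [2/25, 1/10), width = 1/10 - 2/25 = 1/50
  'f': [2/25 + 1/50*0/1, 2/25 + 1/50*1/10) = [2/25, 41/500)
  'a': [2/25 + 1/50*1/10, 2/25 + 1/50*4/5) = [41/500, 12/125) <- contains code 89/1000
  'b': [2/25 + 1/50*4/5, 2/25 + 1/50*1/1) = [12/125, 1/10)
  emit 'a', narrow to [41/500, 12/125)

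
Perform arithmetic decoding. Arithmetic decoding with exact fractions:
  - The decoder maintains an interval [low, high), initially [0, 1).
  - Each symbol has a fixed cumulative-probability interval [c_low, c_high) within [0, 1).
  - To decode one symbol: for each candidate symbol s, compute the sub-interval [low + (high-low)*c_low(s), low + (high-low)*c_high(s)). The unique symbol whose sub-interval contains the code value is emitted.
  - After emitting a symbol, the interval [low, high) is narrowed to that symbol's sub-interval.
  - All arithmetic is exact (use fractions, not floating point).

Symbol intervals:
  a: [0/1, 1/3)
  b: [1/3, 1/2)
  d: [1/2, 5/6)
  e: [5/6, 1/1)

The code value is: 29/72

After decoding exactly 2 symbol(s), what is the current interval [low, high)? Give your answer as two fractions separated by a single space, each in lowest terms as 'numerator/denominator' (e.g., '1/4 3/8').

Step 1: interval [0/1, 1/1), width = 1/1 - 0/1 = 1/1
  'a': [0/1 + 1/1*0/1, 0/1 + 1/1*1/3) = [0/1, 1/3)
  'b': [0/1 + 1/1*1/3, 0/1 + 1/1*1/2) = [1/3, 1/2) <- contains code 29/72
  'd': [0/1 + 1/1*1/2, 0/1 + 1/1*5/6) = [1/2, 5/6)
  'e': [0/1 + 1/1*5/6, 0/1 + 1/1*1/1) = [5/6, 1/1)
  emit 'b', narrow to [1/3, 1/2)
Step 2: interval [1/3, 1/2), width = 1/2 - 1/3 = 1/6
  'a': [1/3 + 1/6*0/1, 1/3 + 1/6*1/3) = [1/3, 7/18)
  'b': [1/3 + 1/6*1/3, 1/3 + 1/6*1/2) = [7/18, 5/12) <- contains code 29/72
  'd': [1/3 + 1/6*1/2, 1/3 + 1/6*5/6) = [5/12, 17/36)
  'e': [1/3 + 1/6*5/6, 1/3 + 1/6*1/1) = [17/36, 1/2)
  emit 'b', narrow to [7/18, 5/12)

Answer: 7/18 5/12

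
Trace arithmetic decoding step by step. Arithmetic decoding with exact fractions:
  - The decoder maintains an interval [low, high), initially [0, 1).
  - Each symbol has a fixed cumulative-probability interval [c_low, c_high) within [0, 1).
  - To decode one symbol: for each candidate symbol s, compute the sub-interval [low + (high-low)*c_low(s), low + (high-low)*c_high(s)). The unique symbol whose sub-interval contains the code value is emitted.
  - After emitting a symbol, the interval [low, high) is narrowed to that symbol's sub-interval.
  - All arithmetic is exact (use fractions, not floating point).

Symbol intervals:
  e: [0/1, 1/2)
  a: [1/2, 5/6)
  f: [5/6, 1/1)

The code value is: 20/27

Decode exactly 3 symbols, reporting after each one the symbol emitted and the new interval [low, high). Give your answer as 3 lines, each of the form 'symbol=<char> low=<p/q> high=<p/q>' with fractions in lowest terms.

Answer: symbol=a low=1/2 high=5/6
symbol=a low=2/3 high=7/9
symbol=a low=13/18 high=41/54

Derivation:
Step 1: interval [0/1, 1/1), width = 1/1 - 0/1 = 1/1
  'e': [0/1 + 1/1*0/1, 0/1 + 1/1*1/2) = [0/1, 1/2)
  'a': [0/1 + 1/1*1/2, 0/1 + 1/1*5/6) = [1/2, 5/6) <- contains code 20/27
  'f': [0/1 + 1/1*5/6, 0/1 + 1/1*1/1) = [5/6, 1/1)
  emit 'a', narrow to [1/2, 5/6)
Step 2: interval [1/2, 5/6), width = 5/6 - 1/2 = 1/3
  'e': [1/2 + 1/3*0/1, 1/2 + 1/3*1/2) = [1/2, 2/3)
  'a': [1/2 + 1/3*1/2, 1/2 + 1/3*5/6) = [2/3, 7/9) <- contains code 20/27
  'f': [1/2 + 1/3*5/6, 1/2 + 1/3*1/1) = [7/9, 5/6)
  emit 'a', narrow to [2/3, 7/9)
Step 3: interval [2/3, 7/9), width = 7/9 - 2/3 = 1/9
  'e': [2/3 + 1/9*0/1, 2/3 + 1/9*1/2) = [2/3, 13/18)
  'a': [2/3 + 1/9*1/2, 2/3 + 1/9*5/6) = [13/18, 41/54) <- contains code 20/27
  'f': [2/3 + 1/9*5/6, 2/3 + 1/9*1/1) = [41/54, 7/9)
  emit 'a', narrow to [13/18, 41/54)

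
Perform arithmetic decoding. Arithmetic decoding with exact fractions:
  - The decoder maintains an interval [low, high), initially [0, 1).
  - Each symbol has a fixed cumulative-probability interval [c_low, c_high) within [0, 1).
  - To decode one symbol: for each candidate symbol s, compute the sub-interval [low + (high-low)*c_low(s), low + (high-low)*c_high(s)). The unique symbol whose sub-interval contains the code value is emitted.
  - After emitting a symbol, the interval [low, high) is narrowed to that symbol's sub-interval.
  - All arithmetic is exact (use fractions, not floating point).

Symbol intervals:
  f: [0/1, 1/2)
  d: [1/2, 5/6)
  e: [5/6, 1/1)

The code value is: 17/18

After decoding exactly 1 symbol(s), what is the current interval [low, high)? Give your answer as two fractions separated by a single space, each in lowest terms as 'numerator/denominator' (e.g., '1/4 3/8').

Step 1: interval [0/1, 1/1), width = 1/1 - 0/1 = 1/1
  'f': [0/1 + 1/1*0/1, 0/1 + 1/1*1/2) = [0/1, 1/2)
  'd': [0/1 + 1/1*1/2, 0/1 + 1/1*5/6) = [1/2, 5/6)
  'e': [0/1 + 1/1*5/6, 0/1 + 1/1*1/1) = [5/6, 1/1) <- contains code 17/18
  emit 'e', narrow to [5/6, 1/1)

Answer: 5/6 1/1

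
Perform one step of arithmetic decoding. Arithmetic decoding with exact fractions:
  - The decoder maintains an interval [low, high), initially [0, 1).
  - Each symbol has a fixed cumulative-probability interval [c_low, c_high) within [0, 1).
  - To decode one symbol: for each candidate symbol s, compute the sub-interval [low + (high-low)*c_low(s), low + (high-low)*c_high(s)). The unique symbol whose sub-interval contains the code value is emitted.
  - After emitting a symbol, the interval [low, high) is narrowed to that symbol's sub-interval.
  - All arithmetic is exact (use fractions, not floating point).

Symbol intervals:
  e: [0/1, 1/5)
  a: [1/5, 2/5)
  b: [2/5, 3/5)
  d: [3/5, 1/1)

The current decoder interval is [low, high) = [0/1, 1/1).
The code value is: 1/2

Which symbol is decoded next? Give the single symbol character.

Interval width = high − low = 1/1 − 0/1 = 1/1
Scaled code = (code − low) / width = (1/2 − 0/1) / 1/1 = 1/2
  e: [0/1, 1/5) 
  a: [1/5, 2/5) 
  b: [2/5, 3/5) ← scaled code falls here ✓
  d: [3/5, 1/1) 

Answer: b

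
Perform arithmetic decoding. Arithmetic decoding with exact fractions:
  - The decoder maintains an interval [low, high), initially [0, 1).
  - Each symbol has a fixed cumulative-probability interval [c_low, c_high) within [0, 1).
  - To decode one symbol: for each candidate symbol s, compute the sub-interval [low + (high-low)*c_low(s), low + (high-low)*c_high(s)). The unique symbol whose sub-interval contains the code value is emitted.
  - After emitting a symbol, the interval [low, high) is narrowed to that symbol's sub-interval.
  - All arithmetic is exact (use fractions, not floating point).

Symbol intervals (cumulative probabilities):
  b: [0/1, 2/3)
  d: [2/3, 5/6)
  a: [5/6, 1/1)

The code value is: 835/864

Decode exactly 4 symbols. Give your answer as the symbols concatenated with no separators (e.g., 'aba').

Step 1: interval [0/1, 1/1), width = 1/1 - 0/1 = 1/1
  'b': [0/1 + 1/1*0/1, 0/1 + 1/1*2/3) = [0/1, 2/3)
  'd': [0/1 + 1/1*2/3, 0/1 + 1/1*5/6) = [2/3, 5/6)
  'a': [0/1 + 1/1*5/6, 0/1 + 1/1*1/1) = [5/6, 1/1) <- contains code 835/864
  emit 'a', narrow to [5/6, 1/1)
Step 2: interval [5/6, 1/1), width = 1/1 - 5/6 = 1/6
  'b': [5/6 + 1/6*0/1, 5/6 + 1/6*2/3) = [5/6, 17/18)
  'd': [5/6 + 1/6*2/3, 5/6 + 1/6*5/6) = [17/18, 35/36) <- contains code 835/864
  'a': [5/6 + 1/6*5/6, 5/6 + 1/6*1/1) = [35/36, 1/1)
  emit 'd', narrow to [17/18, 35/36)
Step 3: interval [17/18, 35/36), width = 35/36 - 17/18 = 1/36
  'b': [17/18 + 1/36*0/1, 17/18 + 1/36*2/3) = [17/18, 26/27)
  'd': [17/18 + 1/36*2/3, 17/18 + 1/36*5/6) = [26/27, 209/216) <- contains code 835/864
  'a': [17/18 + 1/36*5/6, 17/18 + 1/36*1/1) = [209/216, 35/36)
  emit 'd', narrow to [26/27, 209/216)
Step 4: interval [26/27, 209/216), width = 209/216 - 26/27 = 1/216
  'b': [26/27 + 1/216*0/1, 26/27 + 1/216*2/3) = [26/27, 313/324)
  'd': [26/27 + 1/216*2/3, 26/27 + 1/216*5/6) = [313/324, 1253/1296) <- contains code 835/864
  'a': [26/27 + 1/216*5/6, 26/27 + 1/216*1/1) = [1253/1296, 209/216)
  emit 'd', narrow to [313/324, 1253/1296)

Answer: addd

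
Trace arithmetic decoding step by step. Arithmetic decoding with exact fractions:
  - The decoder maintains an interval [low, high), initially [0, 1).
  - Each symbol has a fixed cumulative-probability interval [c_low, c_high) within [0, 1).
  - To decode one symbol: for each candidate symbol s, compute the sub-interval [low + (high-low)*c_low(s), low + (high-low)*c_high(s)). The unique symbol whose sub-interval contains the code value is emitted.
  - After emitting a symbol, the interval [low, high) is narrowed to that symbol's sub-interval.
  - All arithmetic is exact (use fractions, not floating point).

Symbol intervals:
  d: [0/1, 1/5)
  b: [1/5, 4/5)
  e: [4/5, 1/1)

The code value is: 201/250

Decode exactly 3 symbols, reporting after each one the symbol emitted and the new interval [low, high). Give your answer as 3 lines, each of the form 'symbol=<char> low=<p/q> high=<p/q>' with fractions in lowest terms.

Step 1: interval [0/1, 1/1), width = 1/1 - 0/1 = 1/1
  'd': [0/1 + 1/1*0/1, 0/1 + 1/1*1/5) = [0/1, 1/5)
  'b': [0/1 + 1/1*1/5, 0/1 + 1/1*4/5) = [1/5, 4/5)
  'e': [0/1 + 1/1*4/5, 0/1 + 1/1*1/1) = [4/5, 1/1) <- contains code 201/250
  emit 'e', narrow to [4/5, 1/1)
Step 2: interval [4/5, 1/1), width = 1/1 - 4/5 = 1/5
  'd': [4/5 + 1/5*0/1, 4/5 + 1/5*1/5) = [4/5, 21/25) <- contains code 201/250
  'b': [4/5 + 1/5*1/5, 4/5 + 1/5*4/5) = [21/25, 24/25)
  'e': [4/5 + 1/5*4/5, 4/5 + 1/5*1/1) = [24/25, 1/1)
  emit 'd', narrow to [4/5, 21/25)
Step 3: interval [4/5, 21/25), width = 21/25 - 4/5 = 1/25
  'd': [4/5 + 1/25*0/1, 4/5 + 1/25*1/5) = [4/5, 101/125) <- contains code 201/250
  'b': [4/5 + 1/25*1/5, 4/5 + 1/25*4/5) = [101/125, 104/125)
  'e': [4/5 + 1/25*4/5, 4/5 + 1/25*1/1) = [104/125, 21/25)
  emit 'd', narrow to [4/5, 101/125)

Answer: symbol=e low=4/5 high=1/1
symbol=d low=4/5 high=21/25
symbol=d low=4/5 high=101/125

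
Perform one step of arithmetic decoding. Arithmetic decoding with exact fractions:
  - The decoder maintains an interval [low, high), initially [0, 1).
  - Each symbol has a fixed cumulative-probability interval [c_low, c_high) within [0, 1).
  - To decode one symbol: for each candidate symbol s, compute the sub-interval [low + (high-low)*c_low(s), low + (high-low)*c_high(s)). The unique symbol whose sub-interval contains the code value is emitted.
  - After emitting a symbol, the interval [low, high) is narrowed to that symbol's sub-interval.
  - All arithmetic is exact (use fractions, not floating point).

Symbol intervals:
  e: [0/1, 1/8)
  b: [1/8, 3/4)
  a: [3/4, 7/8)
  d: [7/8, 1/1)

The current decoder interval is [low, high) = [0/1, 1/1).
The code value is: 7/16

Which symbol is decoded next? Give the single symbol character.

Interval width = high − low = 1/1 − 0/1 = 1/1
Scaled code = (code − low) / width = (7/16 − 0/1) / 1/1 = 7/16
  e: [0/1, 1/8) 
  b: [1/8, 3/4) ← scaled code falls here ✓
  a: [3/4, 7/8) 
  d: [7/8, 1/1) 

Answer: b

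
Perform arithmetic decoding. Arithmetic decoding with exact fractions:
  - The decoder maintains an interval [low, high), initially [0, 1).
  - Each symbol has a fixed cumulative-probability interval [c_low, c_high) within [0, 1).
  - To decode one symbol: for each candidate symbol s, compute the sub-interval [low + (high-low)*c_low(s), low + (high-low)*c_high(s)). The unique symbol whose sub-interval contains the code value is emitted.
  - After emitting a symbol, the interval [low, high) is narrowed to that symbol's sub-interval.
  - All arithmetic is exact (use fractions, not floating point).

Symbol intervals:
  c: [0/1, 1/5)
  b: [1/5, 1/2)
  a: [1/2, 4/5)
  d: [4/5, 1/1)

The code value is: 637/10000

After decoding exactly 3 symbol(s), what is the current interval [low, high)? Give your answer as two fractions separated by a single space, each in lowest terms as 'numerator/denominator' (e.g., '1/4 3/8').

Step 1: interval [0/1, 1/1), width = 1/1 - 0/1 = 1/1
  'c': [0/1 + 1/1*0/1, 0/1 + 1/1*1/5) = [0/1, 1/5) <- contains code 637/10000
  'b': [0/1 + 1/1*1/5, 0/1 + 1/1*1/2) = [1/5, 1/2)
  'a': [0/1 + 1/1*1/2, 0/1 + 1/1*4/5) = [1/2, 4/5)
  'd': [0/1 + 1/1*4/5, 0/1 + 1/1*1/1) = [4/5, 1/1)
  emit 'c', narrow to [0/1, 1/5)
Step 2: interval [0/1, 1/5), width = 1/5 - 0/1 = 1/5
  'c': [0/1 + 1/5*0/1, 0/1 + 1/5*1/5) = [0/1, 1/25)
  'b': [0/1 + 1/5*1/5, 0/1 + 1/5*1/2) = [1/25, 1/10) <- contains code 637/10000
  'a': [0/1 + 1/5*1/2, 0/1 + 1/5*4/5) = [1/10, 4/25)
  'd': [0/1 + 1/5*4/5, 0/1 + 1/5*1/1) = [4/25, 1/5)
  emit 'b', narrow to [1/25, 1/10)
Step 3: interval [1/25, 1/10), width = 1/10 - 1/25 = 3/50
  'c': [1/25 + 3/50*0/1, 1/25 + 3/50*1/5) = [1/25, 13/250)
  'b': [1/25 + 3/50*1/5, 1/25 + 3/50*1/2) = [13/250, 7/100) <- contains code 637/10000
  'a': [1/25 + 3/50*1/2, 1/25 + 3/50*4/5) = [7/100, 11/125)
  'd': [1/25 + 3/50*4/5, 1/25 + 3/50*1/1) = [11/125, 1/10)
  emit 'b', narrow to [13/250, 7/100)

Answer: 13/250 7/100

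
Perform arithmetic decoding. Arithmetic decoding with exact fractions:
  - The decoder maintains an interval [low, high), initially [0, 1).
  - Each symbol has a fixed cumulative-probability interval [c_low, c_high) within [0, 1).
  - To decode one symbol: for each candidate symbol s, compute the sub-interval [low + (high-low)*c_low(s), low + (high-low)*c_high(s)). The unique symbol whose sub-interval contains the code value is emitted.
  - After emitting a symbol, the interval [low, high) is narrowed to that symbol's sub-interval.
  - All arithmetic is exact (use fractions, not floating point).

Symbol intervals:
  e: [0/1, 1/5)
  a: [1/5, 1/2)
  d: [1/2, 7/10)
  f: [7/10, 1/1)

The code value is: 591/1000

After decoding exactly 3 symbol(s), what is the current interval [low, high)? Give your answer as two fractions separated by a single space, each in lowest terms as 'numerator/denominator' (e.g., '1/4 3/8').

Step 1: interval [0/1, 1/1), width = 1/1 - 0/1 = 1/1
  'e': [0/1 + 1/1*0/1, 0/1 + 1/1*1/5) = [0/1, 1/5)
  'a': [0/1 + 1/1*1/5, 0/1 + 1/1*1/2) = [1/5, 1/2)
  'd': [0/1 + 1/1*1/2, 0/1 + 1/1*7/10) = [1/2, 7/10) <- contains code 591/1000
  'f': [0/1 + 1/1*7/10, 0/1 + 1/1*1/1) = [7/10, 1/1)
  emit 'd', narrow to [1/2, 7/10)
Step 2: interval [1/2, 7/10), width = 7/10 - 1/2 = 1/5
  'e': [1/2 + 1/5*0/1, 1/2 + 1/5*1/5) = [1/2, 27/50)
  'a': [1/2 + 1/5*1/5, 1/2 + 1/5*1/2) = [27/50, 3/5) <- contains code 591/1000
  'd': [1/2 + 1/5*1/2, 1/2 + 1/5*7/10) = [3/5, 16/25)
  'f': [1/2 + 1/5*7/10, 1/2 + 1/5*1/1) = [16/25, 7/10)
  emit 'a', narrow to [27/50, 3/5)
Step 3: interval [27/50, 3/5), width = 3/5 - 27/50 = 3/50
  'e': [27/50 + 3/50*0/1, 27/50 + 3/50*1/5) = [27/50, 69/125)
  'a': [27/50 + 3/50*1/5, 27/50 + 3/50*1/2) = [69/125, 57/100)
  'd': [27/50 + 3/50*1/2, 27/50 + 3/50*7/10) = [57/100, 291/500)
  'f': [27/50 + 3/50*7/10, 27/50 + 3/50*1/1) = [291/500, 3/5) <- contains code 591/1000
  emit 'f', narrow to [291/500, 3/5)

Answer: 291/500 3/5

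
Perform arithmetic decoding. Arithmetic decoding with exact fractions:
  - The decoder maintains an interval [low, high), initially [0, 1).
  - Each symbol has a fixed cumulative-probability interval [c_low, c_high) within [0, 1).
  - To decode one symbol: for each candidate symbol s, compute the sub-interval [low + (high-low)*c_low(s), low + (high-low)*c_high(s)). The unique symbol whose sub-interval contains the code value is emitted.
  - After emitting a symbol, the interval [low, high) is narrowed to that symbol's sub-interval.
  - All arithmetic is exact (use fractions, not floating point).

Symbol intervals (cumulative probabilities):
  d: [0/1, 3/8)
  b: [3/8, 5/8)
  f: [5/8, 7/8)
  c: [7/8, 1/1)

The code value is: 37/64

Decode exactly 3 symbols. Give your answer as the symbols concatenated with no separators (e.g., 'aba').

Step 1: interval [0/1, 1/1), width = 1/1 - 0/1 = 1/1
  'd': [0/1 + 1/1*0/1, 0/1 + 1/1*3/8) = [0/1, 3/8)
  'b': [0/1 + 1/1*3/8, 0/1 + 1/1*5/8) = [3/8, 5/8) <- contains code 37/64
  'f': [0/1 + 1/1*5/8, 0/1 + 1/1*7/8) = [5/8, 7/8)
  'c': [0/1 + 1/1*7/8, 0/1 + 1/1*1/1) = [7/8, 1/1)
  emit 'b', narrow to [3/8, 5/8)
Step 2: interval [3/8, 5/8), width = 5/8 - 3/8 = 1/4
  'd': [3/8 + 1/4*0/1, 3/8 + 1/4*3/8) = [3/8, 15/32)
  'b': [3/8 + 1/4*3/8, 3/8 + 1/4*5/8) = [15/32, 17/32)
  'f': [3/8 + 1/4*5/8, 3/8 + 1/4*7/8) = [17/32, 19/32) <- contains code 37/64
  'c': [3/8 + 1/4*7/8, 3/8 + 1/4*1/1) = [19/32, 5/8)
  emit 'f', narrow to [17/32, 19/32)
Step 3: interval [17/32, 19/32), width = 19/32 - 17/32 = 1/16
  'd': [17/32 + 1/16*0/1, 17/32 + 1/16*3/8) = [17/32, 71/128)
  'b': [17/32 + 1/16*3/8, 17/32 + 1/16*5/8) = [71/128, 73/128)
  'f': [17/32 + 1/16*5/8, 17/32 + 1/16*7/8) = [73/128, 75/128) <- contains code 37/64
  'c': [17/32 + 1/16*7/8, 17/32 + 1/16*1/1) = [75/128, 19/32)
  emit 'f', narrow to [73/128, 75/128)

Answer: bff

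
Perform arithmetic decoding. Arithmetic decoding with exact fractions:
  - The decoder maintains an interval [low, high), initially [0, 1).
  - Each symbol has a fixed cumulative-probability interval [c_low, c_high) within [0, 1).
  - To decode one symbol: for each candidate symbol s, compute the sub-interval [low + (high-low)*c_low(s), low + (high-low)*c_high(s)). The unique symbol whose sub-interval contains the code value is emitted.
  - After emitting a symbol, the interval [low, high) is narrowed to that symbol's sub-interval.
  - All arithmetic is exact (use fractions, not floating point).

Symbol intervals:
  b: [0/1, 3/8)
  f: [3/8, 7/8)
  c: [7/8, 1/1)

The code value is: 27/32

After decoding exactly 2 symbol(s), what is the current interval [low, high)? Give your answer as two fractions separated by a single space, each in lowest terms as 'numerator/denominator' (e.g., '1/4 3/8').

Step 1: interval [0/1, 1/1), width = 1/1 - 0/1 = 1/1
  'b': [0/1 + 1/1*0/1, 0/1 + 1/1*3/8) = [0/1, 3/8)
  'f': [0/1 + 1/1*3/8, 0/1 + 1/1*7/8) = [3/8, 7/8) <- contains code 27/32
  'c': [0/1 + 1/1*7/8, 0/1 + 1/1*1/1) = [7/8, 1/1)
  emit 'f', narrow to [3/8, 7/8)
Step 2: interval [3/8, 7/8), width = 7/8 - 3/8 = 1/2
  'b': [3/8 + 1/2*0/1, 3/8 + 1/2*3/8) = [3/8, 9/16)
  'f': [3/8 + 1/2*3/8, 3/8 + 1/2*7/8) = [9/16, 13/16)
  'c': [3/8 + 1/2*7/8, 3/8 + 1/2*1/1) = [13/16, 7/8) <- contains code 27/32
  emit 'c', narrow to [13/16, 7/8)

Answer: 13/16 7/8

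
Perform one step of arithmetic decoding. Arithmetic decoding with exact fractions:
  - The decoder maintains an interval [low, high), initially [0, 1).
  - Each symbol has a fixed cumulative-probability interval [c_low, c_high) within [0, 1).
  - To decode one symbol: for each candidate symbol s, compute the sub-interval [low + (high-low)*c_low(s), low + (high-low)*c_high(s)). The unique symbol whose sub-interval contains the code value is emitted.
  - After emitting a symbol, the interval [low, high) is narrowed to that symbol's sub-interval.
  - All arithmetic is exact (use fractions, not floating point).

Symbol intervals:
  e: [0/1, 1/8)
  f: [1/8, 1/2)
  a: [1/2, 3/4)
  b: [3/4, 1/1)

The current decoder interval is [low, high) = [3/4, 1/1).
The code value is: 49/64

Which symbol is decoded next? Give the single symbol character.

Answer: e

Derivation:
Interval width = high − low = 1/1 − 3/4 = 1/4
Scaled code = (code − low) / width = (49/64 − 3/4) / 1/4 = 1/16
  e: [0/1, 1/8) ← scaled code falls here ✓
  f: [1/8, 1/2) 
  a: [1/2, 3/4) 
  b: [3/4, 1/1) 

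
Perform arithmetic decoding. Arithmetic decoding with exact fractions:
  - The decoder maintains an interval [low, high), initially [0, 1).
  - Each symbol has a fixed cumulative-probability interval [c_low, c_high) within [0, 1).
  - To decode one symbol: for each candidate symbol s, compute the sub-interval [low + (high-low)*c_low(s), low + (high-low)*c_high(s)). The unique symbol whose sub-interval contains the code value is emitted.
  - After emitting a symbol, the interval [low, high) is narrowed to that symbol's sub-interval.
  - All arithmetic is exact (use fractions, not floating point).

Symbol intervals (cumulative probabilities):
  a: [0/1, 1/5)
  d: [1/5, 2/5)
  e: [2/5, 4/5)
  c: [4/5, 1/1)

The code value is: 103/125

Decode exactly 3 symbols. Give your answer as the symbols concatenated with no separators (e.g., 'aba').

Answer: cae

Derivation:
Step 1: interval [0/1, 1/1), width = 1/1 - 0/1 = 1/1
  'a': [0/1 + 1/1*0/1, 0/1 + 1/1*1/5) = [0/1, 1/5)
  'd': [0/1 + 1/1*1/5, 0/1 + 1/1*2/5) = [1/5, 2/5)
  'e': [0/1 + 1/1*2/5, 0/1 + 1/1*4/5) = [2/5, 4/5)
  'c': [0/1 + 1/1*4/5, 0/1 + 1/1*1/1) = [4/5, 1/1) <- contains code 103/125
  emit 'c', narrow to [4/5, 1/1)
Step 2: interval [4/5, 1/1), width = 1/1 - 4/5 = 1/5
  'a': [4/5 + 1/5*0/1, 4/5 + 1/5*1/5) = [4/5, 21/25) <- contains code 103/125
  'd': [4/5 + 1/5*1/5, 4/5 + 1/5*2/5) = [21/25, 22/25)
  'e': [4/5 + 1/5*2/5, 4/5 + 1/5*4/5) = [22/25, 24/25)
  'c': [4/5 + 1/5*4/5, 4/5 + 1/5*1/1) = [24/25, 1/1)
  emit 'a', narrow to [4/5, 21/25)
Step 3: interval [4/5, 21/25), width = 21/25 - 4/5 = 1/25
  'a': [4/5 + 1/25*0/1, 4/5 + 1/25*1/5) = [4/5, 101/125)
  'd': [4/5 + 1/25*1/5, 4/5 + 1/25*2/5) = [101/125, 102/125)
  'e': [4/5 + 1/25*2/5, 4/5 + 1/25*4/5) = [102/125, 104/125) <- contains code 103/125
  'c': [4/5 + 1/25*4/5, 4/5 + 1/25*1/1) = [104/125, 21/25)
  emit 'e', narrow to [102/125, 104/125)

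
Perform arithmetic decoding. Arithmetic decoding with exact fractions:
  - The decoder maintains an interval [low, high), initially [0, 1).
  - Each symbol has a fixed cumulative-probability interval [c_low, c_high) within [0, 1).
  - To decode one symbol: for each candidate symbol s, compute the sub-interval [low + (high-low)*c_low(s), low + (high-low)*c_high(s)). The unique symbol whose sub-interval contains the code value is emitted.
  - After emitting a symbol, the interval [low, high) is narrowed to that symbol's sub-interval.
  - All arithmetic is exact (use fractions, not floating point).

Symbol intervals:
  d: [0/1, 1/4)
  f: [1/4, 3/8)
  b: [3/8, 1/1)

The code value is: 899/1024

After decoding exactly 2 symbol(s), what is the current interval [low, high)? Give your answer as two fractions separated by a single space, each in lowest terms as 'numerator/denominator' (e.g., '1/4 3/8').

Step 1: interval [0/1, 1/1), width = 1/1 - 0/1 = 1/1
  'd': [0/1 + 1/1*0/1, 0/1 + 1/1*1/4) = [0/1, 1/4)
  'f': [0/1 + 1/1*1/4, 0/1 + 1/1*3/8) = [1/4, 3/8)
  'b': [0/1 + 1/1*3/8, 0/1 + 1/1*1/1) = [3/8, 1/1) <- contains code 899/1024
  emit 'b', narrow to [3/8, 1/1)
Step 2: interval [3/8, 1/1), width = 1/1 - 3/8 = 5/8
  'd': [3/8 + 5/8*0/1, 3/8 + 5/8*1/4) = [3/8, 17/32)
  'f': [3/8 + 5/8*1/4, 3/8 + 5/8*3/8) = [17/32, 39/64)
  'b': [3/8 + 5/8*3/8, 3/8 + 5/8*1/1) = [39/64, 1/1) <- contains code 899/1024
  emit 'b', narrow to [39/64, 1/1)

Answer: 39/64 1/1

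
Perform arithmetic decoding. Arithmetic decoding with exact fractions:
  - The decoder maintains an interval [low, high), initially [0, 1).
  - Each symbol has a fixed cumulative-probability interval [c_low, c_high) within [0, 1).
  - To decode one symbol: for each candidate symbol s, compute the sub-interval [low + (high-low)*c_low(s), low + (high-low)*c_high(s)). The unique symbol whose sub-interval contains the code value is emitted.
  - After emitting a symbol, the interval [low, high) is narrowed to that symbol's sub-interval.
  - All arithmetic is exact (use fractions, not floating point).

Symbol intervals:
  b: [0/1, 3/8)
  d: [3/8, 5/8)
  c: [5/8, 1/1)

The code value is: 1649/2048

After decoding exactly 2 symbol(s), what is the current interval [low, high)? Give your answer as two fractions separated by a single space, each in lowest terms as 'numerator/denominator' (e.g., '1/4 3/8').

Answer: 49/64 55/64

Derivation:
Step 1: interval [0/1, 1/1), width = 1/1 - 0/1 = 1/1
  'b': [0/1 + 1/1*0/1, 0/1 + 1/1*3/8) = [0/1, 3/8)
  'd': [0/1 + 1/1*3/8, 0/1 + 1/1*5/8) = [3/8, 5/8)
  'c': [0/1 + 1/1*5/8, 0/1 + 1/1*1/1) = [5/8, 1/1) <- contains code 1649/2048
  emit 'c', narrow to [5/8, 1/1)
Step 2: interval [5/8, 1/1), width = 1/1 - 5/8 = 3/8
  'b': [5/8 + 3/8*0/1, 5/8 + 3/8*3/8) = [5/8, 49/64)
  'd': [5/8 + 3/8*3/8, 5/8 + 3/8*5/8) = [49/64, 55/64) <- contains code 1649/2048
  'c': [5/8 + 3/8*5/8, 5/8 + 3/8*1/1) = [55/64, 1/1)
  emit 'd', narrow to [49/64, 55/64)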